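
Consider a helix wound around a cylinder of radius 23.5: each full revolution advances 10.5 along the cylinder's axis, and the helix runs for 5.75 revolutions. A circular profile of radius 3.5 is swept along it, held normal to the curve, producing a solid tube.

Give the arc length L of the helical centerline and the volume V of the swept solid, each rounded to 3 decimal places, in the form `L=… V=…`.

L=851.159 V=32756.452

2πR = 2π·23.5 = 147.654855
per-turn = √(147.654855² + 10.5²) = √(21801.9561 + 110.25) = √21912.2061 = 148.027721
L = 5.75 × 148.027721 = 851.159395
V = π·3.5² × L = 38.484510 × 851.159395 = 32756.452236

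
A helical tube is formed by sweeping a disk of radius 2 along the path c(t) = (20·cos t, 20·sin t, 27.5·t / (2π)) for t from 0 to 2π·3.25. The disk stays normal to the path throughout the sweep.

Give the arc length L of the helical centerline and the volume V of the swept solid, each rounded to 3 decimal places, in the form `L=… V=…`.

2πR = 2π·20 = 125.663706
per-turn = √(125.663706² + 27.5²) = √(15791.3670 + 756.25) = √16547.6170 = 128.637541
L = 3.25 × 128.637541 = 418.072009
V = π·2² × L = 12.566371 × 418.072009 = 5253.647813

L=418.072 V=5253.648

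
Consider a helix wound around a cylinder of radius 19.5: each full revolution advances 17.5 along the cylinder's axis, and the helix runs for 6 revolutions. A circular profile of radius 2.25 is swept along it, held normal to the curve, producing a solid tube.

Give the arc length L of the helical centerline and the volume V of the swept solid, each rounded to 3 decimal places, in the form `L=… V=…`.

2πR = 2π·19.5 = 122.522113
per-turn = √(122.522113² + 17.5²) = √(15011.6683 + 306.25) = √15317.9183 = 123.765578
L = 6 × 123.765578 = 742.593468
V = π·2.25² × L = 15.904313 × 742.593468 = 11810.438803

L=742.593 V=11810.439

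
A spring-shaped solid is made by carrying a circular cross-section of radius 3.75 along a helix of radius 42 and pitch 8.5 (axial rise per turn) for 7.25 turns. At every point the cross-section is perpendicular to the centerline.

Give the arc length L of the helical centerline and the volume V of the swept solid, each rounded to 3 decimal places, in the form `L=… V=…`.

2πR = 2π·42 = 263.893783
per-turn = √(263.893783² + 8.5²) = √(69639.9287 + 72.25) = √69712.1787 = 264.030640
L = 7.25 × 264.030640 = 1914.222137
V = π·3.75² × L = 44.178647 × 1914.222137 = 84567.743487

L=1914.222 V=84567.743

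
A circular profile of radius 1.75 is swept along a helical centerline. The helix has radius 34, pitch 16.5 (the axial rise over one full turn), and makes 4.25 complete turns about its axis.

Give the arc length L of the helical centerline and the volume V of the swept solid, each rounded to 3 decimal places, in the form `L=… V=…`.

L=910.624 V=8761.233

2πR = 2π·34 = 213.628300
per-turn = √(213.628300² + 16.5²) = √(45637.0508 + 272.25) = √45909.3008 = 214.264558
L = 4.25 × 214.264558 = 910.624371
V = π·1.75² × L = 9.621128 × 910.624371 = 8761.233178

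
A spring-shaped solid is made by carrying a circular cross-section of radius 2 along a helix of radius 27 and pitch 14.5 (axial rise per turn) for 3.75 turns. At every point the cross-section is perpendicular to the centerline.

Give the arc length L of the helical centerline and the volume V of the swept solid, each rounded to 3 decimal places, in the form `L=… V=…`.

2πR = 2π·27 = 169.646003
per-turn = √(169.646003² + 14.5²) = √(28779.7664 + 210.25) = √28990.0164 = 170.264548
L = 3.75 × 170.264548 = 638.492056
V = π·2² × L = 12.566371 × 638.492056 = 8023.527815

L=638.492 V=8023.528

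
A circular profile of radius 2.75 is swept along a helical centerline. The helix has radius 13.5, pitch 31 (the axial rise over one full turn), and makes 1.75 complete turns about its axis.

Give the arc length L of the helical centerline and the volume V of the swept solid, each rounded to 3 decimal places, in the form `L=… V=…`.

L=158.043 V=3754.831

2πR = 2π·13.5 = 84.823002
per-turn = √(84.823002² + 31²) = √(7194.9416 + 961) = √8155.9416 = 90.310252
L = 1.75 × 90.310252 = 158.042941
V = π·2.75² × L = 23.758294 × 158.042941 = 3754.830725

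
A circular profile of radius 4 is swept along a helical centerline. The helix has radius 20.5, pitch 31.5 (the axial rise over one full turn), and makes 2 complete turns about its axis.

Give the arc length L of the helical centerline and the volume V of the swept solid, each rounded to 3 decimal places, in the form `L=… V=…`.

2πR = 2π·20.5 = 128.805299
per-turn = √(128.805299² + 31.5²) = √(16590.8050 + 992.25) = √17583.0550 = 132.601112
L = 2 × 132.601112 = 265.202225
V = π·4² × L = 50.265482 × 265.202225 = 13330.517774

L=265.202 V=13330.518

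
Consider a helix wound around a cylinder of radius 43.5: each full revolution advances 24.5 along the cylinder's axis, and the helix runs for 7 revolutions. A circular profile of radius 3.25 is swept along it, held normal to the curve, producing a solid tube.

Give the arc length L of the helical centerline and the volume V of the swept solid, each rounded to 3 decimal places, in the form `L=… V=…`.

L=1920.901 V=63741.400

2πR = 2π·43.5 = 273.318561
per-turn = √(273.318561² + 24.5²) = √(74703.0357 + 600.25) = √75303.2857 = 274.414442
L = 7 × 274.414442 = 1920.901091
V = π·3.25² × L = 33.183072 × 1920.901091 = 63741.399970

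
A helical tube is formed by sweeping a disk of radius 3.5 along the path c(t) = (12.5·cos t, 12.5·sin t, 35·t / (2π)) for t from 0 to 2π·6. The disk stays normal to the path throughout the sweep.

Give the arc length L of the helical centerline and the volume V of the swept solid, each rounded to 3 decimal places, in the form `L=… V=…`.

L=515.913 V=19854.654

2πR = 2π·12.5 = 78.539816
per-turn = √(78.539816² + 35²) = √(6168.5028 + 1225) = √7393.5028 = 85.985480
L = 6 × 85.985480 = 515.912879
V = π·3.5² × L = 38.484510 × 515.912879 = 19854.654366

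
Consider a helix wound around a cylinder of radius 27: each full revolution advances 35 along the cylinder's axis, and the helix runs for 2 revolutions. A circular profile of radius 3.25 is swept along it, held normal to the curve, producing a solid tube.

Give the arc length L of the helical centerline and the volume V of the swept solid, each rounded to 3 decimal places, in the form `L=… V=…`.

2πR = 2π·27 = 169.646003
per-turn = √(169.646003² + 35²) = √(28779.7664 + 1225) = √30004.7664 = 173.218840
L = 2 × 173.218840 = 346.437679
V = π·3.25² × L = 33.183072 × 346.437679 = 11495.866600

L=346.438 V=11495.867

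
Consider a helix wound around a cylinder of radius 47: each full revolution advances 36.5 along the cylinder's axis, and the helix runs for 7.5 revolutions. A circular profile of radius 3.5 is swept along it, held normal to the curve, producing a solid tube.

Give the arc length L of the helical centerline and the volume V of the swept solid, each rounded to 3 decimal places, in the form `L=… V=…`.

L=2231.676 V=85884.970

2πR = 2π·47 = 295.309709
per-turn = √(295.309709² + 36.5²) = √(87207.8245 + 1332.25) = √88540.0745 = 297.556842
L = 7.5 × 297.556842 = 2231.676318
V = π·3.5² × L = 38.484510 × 2231.676318 = 85884.969605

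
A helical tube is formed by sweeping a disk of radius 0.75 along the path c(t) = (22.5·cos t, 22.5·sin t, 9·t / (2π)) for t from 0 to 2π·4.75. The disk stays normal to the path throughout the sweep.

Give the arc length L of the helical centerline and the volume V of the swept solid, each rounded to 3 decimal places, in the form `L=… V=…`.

2πR = 2π·22.5 = 141.371669
per-turn = √(141.371669² + 9²) = √(19985.9489 + 81) = √20066.9489 = 141.657859
L = 4.75 × 141.657859 = 672.874829
V = π·0.75² × L = 1.767146 × 672.874829 = 1189.067973

L=672.875 V=1189.068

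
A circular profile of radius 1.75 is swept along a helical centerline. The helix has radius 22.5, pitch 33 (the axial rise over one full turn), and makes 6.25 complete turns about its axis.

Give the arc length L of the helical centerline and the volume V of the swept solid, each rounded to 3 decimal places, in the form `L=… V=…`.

2πR = 2π·22.5 = 141.371669
per-turn = √(141.371669² + 33²) = √(19985.9489 + 1089) = √21074.9489 = 145.172135
L = 6.25 × 145.172135 = 907.325847
V = π·1.75² × L = 9.621128 × 907.325847 = 8729.497656

L=907.326 V=8729.498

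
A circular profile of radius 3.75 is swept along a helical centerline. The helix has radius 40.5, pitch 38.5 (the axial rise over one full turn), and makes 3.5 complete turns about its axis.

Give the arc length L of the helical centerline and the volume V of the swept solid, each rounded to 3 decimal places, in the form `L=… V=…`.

L=900.777 V=39795.125

2πR = 2π·40.5 = 254.469005
per-turn = √(254.469005² + 38.5²) = √(64754.4745 + 1482.25) = √66236.7245 = 257.364964
L = 3.5 × 257.364964 = 900.777373
V = π·3.75² × L = 44.178647 × 900.777373 = 39795.125287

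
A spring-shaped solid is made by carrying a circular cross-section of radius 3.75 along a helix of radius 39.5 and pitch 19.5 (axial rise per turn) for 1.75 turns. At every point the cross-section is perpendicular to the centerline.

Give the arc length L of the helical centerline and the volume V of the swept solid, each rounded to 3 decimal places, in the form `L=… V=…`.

2πR = 2π·39.5 = 248.185820
per-turn = √(248.185820² + 19.5²) = √(61596.2011 + 380.25) = √61976.4511 = 248.950700
L = 1.75 × 248.950700 = 435.663725
V = π·3.75² × L = 44.178647 × 435.663725 = 19247.033789

L=435.664 V=19247.034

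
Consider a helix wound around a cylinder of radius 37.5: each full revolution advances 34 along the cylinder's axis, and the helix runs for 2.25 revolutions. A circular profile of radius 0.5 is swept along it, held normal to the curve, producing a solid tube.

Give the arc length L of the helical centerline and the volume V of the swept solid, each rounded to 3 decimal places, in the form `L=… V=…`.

2πR = 2π·37.5 = 235.619449
per-turn = √(235.619449² + 34²) = √(55516.5248 + 1156) = √56672.5248 = 238.059918
L = 2.25 × 238.059918 = 535.634816
V = π·0.5² × L = 0.785398 × 535.634816 = 420.686601

L=535.635 V=420.687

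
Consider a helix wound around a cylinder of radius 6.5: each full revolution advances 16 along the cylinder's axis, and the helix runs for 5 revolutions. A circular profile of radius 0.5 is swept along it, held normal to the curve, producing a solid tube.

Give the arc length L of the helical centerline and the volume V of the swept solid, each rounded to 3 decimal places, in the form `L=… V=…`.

L=219.315 V=172.250

2πR = 2π·6.5 = 40.840704
per-turn = √(40.840704² + 16²) = √(1667.9631 + 256) = √1923.9631 = 43.863004
L = 5 × 43.863004 = 219.315021
V = π·0.5² × L = 0.785398 × 219.315021 = 172.249615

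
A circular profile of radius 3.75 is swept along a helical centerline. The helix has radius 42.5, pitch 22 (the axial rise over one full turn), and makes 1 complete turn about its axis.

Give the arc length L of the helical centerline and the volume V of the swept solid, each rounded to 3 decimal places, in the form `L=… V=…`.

L=267.940 V=11837.231

2πR = 2π·42.5 = 267.035376
per-turn = √(267.035376² + 22²) = √(71307.8918 + 484) = √71791.8918 = 267.940090
L = 1 × 267.940090 = 267.940090
V = π·3.75² × L = 44.178647 × 267.940090 = 11837.230568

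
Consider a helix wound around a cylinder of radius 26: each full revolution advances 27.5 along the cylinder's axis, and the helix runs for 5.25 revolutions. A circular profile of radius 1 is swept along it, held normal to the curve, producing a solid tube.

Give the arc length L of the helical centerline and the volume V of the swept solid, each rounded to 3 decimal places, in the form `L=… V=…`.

2πR = 2π·26 = 163.362818
per-turn = √(163.362818² + 27.5²) = √(26687.4103 + 756.25) = √27443.6603 = 165.661282
L = 5.25 × 165.661282 = 869.721730
V = π·1² × L = 3.141593 × 869.721730 = 2732.311397

L=869.722 V=2732.311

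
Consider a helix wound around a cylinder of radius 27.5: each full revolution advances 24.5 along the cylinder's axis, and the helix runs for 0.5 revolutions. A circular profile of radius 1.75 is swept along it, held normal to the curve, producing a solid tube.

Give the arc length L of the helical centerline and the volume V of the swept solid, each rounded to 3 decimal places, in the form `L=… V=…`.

L=87.258 V=839.520

2πR = 2π·27.5 = 172.787596
per-turn = √(172.787596² + 24.5²) = √(29855.5533 + 600.25) = √30455.8033 = 174.515911
L = 0.5 × 174.515911 = 87.257956
V = π·1.75² × L = 9.621128 × 87.257956 = 839.519917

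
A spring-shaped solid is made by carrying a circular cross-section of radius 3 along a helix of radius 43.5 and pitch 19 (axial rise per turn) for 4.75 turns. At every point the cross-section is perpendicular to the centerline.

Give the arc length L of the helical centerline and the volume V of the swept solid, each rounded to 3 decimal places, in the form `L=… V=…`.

L=1301.396 V=36796.113

2πR = 2π·43.5 = 273.318561
per-turn = √(273.318561² + 19²) = √(74703.0357 + 361) = √75064.0357 = 273.978166
L = 4.75 × 273.978166 = 1301.396291
V = π·3² × L = 28.274334 × 1301.396291 = 36796.113240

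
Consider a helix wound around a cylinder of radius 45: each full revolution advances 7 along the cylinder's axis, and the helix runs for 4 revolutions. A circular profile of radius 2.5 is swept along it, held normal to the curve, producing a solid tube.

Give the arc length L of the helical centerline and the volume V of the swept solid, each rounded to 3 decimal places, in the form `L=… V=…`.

2πR = 2π·45 = 282.743339
per-turn = √(282.743339² + 7²) = √(79943.7956 + 49) = √79992.7956 = 282.829977
L = 4 × 282.829977 = 1131.319906
V = π·2.5² × L = 19.634954 × 1131.319906 = 22213.414415

L=1131.320 V=22213.414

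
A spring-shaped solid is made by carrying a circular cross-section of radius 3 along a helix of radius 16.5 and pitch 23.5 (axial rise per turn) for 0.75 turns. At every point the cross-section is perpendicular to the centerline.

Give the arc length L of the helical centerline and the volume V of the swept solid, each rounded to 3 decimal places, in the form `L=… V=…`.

L=79.727 V=2254.227

2πR = 2π·16.5 = 103.672558
per-turn = √(103.672558² + 23.5²) = √(10747.9992 + 552.25) = √11300.2492 = 106.302630
L = 0.75 × 106.302630 = 79.726973
V = π·3² × L = 28.274334 × 79.726973 = 2254.227045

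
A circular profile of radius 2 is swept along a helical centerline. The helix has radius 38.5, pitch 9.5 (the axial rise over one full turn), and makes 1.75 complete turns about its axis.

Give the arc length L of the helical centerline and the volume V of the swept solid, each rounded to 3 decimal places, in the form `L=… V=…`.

2πR = 2π·38.5 = 241.902634
per-turn = √(241.902634² + 9.5²) = √(58516.8845 + 90.25) = √58607.1345 = 242.089104
L = 1.75 × 242.089104 = 423.655933
V = π·2² × L = 12.566371 × 423.655933 = 5323.817464

L=423.656 V=5323.817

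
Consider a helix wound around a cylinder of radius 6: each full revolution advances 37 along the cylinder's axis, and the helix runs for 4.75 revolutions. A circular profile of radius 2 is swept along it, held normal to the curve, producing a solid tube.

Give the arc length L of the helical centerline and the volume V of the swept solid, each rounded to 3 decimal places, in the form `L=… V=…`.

2πR = 2π·6 = 37.699112
per-turn = √(37.699112² + 37²) = √(1421.2230 + 1369) = √2790.2230 = 52.822562
L = 4.75 × 52.822562 = 250.907168
V = π·2² × L = 12.566371 × 250.907168 = 3152.992469

L=250.907 V=3152.992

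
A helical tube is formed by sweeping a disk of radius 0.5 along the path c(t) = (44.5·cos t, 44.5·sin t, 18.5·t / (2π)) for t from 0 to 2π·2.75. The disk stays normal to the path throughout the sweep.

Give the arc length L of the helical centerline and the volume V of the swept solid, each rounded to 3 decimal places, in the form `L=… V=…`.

L=770.586 V=605.217

2πR = 2π·44.5 = 279.601746
per-turn = √(279.601746² + 18.5²) = √(78177.1365 + 342.25) = √78519.3865 = 280.213109
L = 2.75 × 280.213109 = 770.586050
V = π·0.5² × L = 0.785398 × 770.586050 = 605.216868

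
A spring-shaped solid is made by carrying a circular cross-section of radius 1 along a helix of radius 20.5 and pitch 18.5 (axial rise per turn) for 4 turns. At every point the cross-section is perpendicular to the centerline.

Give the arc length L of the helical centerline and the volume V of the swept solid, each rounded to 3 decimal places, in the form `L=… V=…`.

L=520.508 V=1635.225

2πR = 2π·20.5 = 128.805299
per-turn = √(128.805299² + 18.5²) = √(16590.8050 + 342.25) = √16933.0550 = 130.127073
L = 4 × 130.127073 = 520.508290
V = π·1² × L = 3.141593 × 520.508290 = 1635.225020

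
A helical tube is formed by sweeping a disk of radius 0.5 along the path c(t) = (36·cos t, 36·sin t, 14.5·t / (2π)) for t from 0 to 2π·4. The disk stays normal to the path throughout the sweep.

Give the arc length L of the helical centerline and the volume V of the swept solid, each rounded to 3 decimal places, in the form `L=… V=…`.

2πR = 2π·36 = 226.194671
per-turn = √(226.194671² + 14.5²) = √(51164.0292 + 210.25) = √51374.2792 = 226.658949
L = 4 × 226.658949 = 906.635796
V = π·0.5² × L = 0.785398 × 906.635796 = 712.070089

L=906.636 V=712.070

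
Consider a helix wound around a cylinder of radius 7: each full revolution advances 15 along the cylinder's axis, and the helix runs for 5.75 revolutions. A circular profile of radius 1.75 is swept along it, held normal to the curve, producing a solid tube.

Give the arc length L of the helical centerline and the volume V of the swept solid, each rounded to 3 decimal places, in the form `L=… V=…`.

L=267.201 V=2570.778

2πR = 2π·7 = 43.982297
per-turn = √(43.982297² + 15²) = √(1934.4425 + 225) = √2159.4425 = 46.469802
L = 5.75 × 46.469802 = 267.201359
V = π·1.75² × L = 9.621128 × 267.201359 = 2570.778347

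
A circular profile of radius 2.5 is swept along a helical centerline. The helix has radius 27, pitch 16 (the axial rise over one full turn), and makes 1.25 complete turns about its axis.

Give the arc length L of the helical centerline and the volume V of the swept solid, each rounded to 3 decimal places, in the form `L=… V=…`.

L=212.999 V=4182.217

2πR = 2π·27 = 169.646003
per-turn = √(169.646003² + 16²) = √(28779.7664 + 256) = √29035.7664 = 170.398845
L = 1.25 × 170.398845 = 212.998556
V = π·2.5² × L = 19.634954 × 212.998556 = 4182.216876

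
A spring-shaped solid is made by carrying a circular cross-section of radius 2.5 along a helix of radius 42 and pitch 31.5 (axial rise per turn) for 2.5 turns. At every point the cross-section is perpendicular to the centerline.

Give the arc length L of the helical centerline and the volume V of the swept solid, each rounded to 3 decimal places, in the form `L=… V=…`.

L=664.418 V=13045.815

2πR = 2π·42 = 263.893783
per-turn = √(263.893783² + 31.5²) = √(69639.9287 + 992.25) = √70632.1787 = 265.767151
L = 2.5 × 265.767151 = 664.417878
V = π·2.5² × L = 19.634954 × 664.417878 = 13045.814527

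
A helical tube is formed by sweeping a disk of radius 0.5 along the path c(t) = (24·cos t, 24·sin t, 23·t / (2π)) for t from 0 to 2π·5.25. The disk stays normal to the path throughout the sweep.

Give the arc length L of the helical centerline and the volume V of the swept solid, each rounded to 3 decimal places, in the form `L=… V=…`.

2πR = 2π·24 = 150.796447
per-turn = √(150.796447² + 23²) = √(22739.5685 + 529) = √23268.5685 = 152.540383
L = 5.25 × 152.540383 = 800.837012
V = π·0.5² × L = 0.785398 × 800.837012 = 628.975919

L=800.837 V=628.976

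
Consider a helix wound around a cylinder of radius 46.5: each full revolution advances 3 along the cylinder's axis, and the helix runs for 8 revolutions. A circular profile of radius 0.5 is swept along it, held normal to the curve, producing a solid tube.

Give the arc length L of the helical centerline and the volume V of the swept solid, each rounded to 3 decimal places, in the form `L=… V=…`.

L=2337.468 V=1835.843

2πR = 2π·46.5 = 292.168117
per-turn = √(292.168117² + 3²) = √(85362.2085 + 9) = √85371.2085 = 292.183518
L = 8 × 292.183518 = 2337.468148
V = π·0.5² × L = 0.785398 × 2337.468148 = 1835.843190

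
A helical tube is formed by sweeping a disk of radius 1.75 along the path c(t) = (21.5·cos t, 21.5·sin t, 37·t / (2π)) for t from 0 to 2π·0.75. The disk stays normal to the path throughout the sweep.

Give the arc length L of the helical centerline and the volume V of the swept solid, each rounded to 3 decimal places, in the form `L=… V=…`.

L=105.048 V=1010.680

2πR = 2π·21.5 = 135.088484
per-turn = √(135.088484² + 37²) = √(18248.8985 + 1369) = √19617.8985 = 140.063909
L = 0.75 × 140.063909 = 105.047932
V = π·1.75² × L = 9.621128 × 105.047932 = 1010.679543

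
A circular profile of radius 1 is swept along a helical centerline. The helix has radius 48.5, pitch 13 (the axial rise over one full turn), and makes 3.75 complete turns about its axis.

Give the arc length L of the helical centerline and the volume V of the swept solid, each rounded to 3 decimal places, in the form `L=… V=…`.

L=1143.794 V=3593.334

2πR = 2π·48.5 = 304.734487
per-turn = √(304.734487² + 13²) = √(92863.1078 + 169) = √93032.1078 = 305.011652
L = 3.75 × 305.011652 = 1143.793695
V = π·1² × L = 3.141593 × 1143.793695 = 3593.333869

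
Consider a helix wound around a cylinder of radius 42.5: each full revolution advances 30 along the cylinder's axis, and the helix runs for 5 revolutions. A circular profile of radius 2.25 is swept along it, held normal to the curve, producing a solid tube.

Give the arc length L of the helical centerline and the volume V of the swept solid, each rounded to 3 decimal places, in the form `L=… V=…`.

2πR = 2π·42.5 = 267.035376
per-turn = √(267.035376² + 30²) = √(71307.8918 + 900) = √72207.8918 = 268.715262
L = 5 × 268.715262 = 1343.576308
V = π·2.25² × L = 15.904313 × 1343.576308 = 21368.657882

L=1343.576 V=21368.658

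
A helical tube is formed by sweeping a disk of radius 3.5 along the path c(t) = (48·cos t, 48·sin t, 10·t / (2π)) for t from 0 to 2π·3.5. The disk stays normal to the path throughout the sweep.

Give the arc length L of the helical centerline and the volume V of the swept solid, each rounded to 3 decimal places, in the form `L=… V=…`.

L=1056.155 V=40645.616

2πR = 2π·48 = 301.592895
per-turn = √(301.592895² + 10²) = √(90958.2742 + 100) = √91058.2742 = 301.758636
L = 3.5 × 301.758636 = 1056.155225
V = π·3.5² × L = 38.484510 × 1056.155225 = 40645.616310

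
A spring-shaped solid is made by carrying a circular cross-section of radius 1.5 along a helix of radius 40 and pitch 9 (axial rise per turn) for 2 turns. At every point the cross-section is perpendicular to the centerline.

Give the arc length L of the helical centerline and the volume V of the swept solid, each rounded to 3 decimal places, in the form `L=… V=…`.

2πR = 2π·40 = 251.327412
per-turn = √(251.327412² + 9²) = √(63165.4682 + 81) = √63246.4682 = 251.488505
L = 2 × 251.488505 = 502.977010
V = π·1.5² × L = 7.068583 × 502.977010 = 3555.334980

L=502.977 V=3555.335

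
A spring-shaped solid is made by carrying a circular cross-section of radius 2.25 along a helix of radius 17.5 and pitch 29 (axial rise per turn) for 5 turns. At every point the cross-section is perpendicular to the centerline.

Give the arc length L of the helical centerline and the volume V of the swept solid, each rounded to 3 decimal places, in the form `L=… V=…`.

L=568.579 V=9042.852

2πR = 2π·17.5 = 109.955743
per-turn = √(109.955743² + 29²) = √(12090.2654 + 841) = √12931.2654 = 113.715722
L = 5 × 113.715722 = 568.578609
V = π·2.25² × L = 15.904313 × 568.578609 = 9042.852056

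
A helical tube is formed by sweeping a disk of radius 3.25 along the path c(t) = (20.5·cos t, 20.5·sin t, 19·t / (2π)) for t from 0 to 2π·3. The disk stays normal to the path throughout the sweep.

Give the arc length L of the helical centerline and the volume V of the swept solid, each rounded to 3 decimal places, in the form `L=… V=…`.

L=390.597 V=12961.218

2πR = 2π·20.5 = 128.805299
per-turn = √(128.805299² + 19²) = √(16590.8050 + 361) = √16951.8050 = 130.199098
L = 3 × 130.199098 = 390.597293
V = π·3.25² × L = 33.183072 × 390.597293 = 12961.218241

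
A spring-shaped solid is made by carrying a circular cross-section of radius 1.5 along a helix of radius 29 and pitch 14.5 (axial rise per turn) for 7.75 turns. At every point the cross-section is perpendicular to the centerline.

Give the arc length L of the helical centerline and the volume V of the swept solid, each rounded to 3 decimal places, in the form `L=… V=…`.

L=1416.610 V=10013.427

2πR = 2π·29 = 182.212374
per-turn = √(182.212374² + 14.5²) = √(33201.3492 + 210.25) = √33411.5992 = 182.788400
L = 7.75 × 182.788400 = 1416.610101
V = π·1.5² × L = 7.068583 × 1416.610101 = 10013.426742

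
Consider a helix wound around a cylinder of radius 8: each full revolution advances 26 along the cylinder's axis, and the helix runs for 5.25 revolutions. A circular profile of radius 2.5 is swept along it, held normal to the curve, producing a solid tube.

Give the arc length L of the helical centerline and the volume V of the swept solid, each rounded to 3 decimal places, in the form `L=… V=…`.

L=297.106 V=5833.669

2πR = 2π·8 = 50.265482
per-turn = √(50.265482² + 26²) = √(2526.6187 + 676) = √3202.6187 = 56.591684
L = 5.25 × 56.591684 = 297.106342
V = π·2.5² × L = 19.634954 × 297.106342 = 5833.669390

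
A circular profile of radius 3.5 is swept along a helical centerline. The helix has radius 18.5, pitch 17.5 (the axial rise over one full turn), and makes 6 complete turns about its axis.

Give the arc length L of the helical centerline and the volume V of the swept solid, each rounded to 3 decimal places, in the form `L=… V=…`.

L=705.293 V=27142.866

2πR = 2π·18.5 = 116.238928
per-turn = √(116.238928² + 17.5²) = √(13511.4884 + 306.25) = √13817.7384 = 117.548877
L = 6 × 117.548877 = 705.293260
V = π·3.5² × L = 38.484510 × 705.293260 = 27142.865541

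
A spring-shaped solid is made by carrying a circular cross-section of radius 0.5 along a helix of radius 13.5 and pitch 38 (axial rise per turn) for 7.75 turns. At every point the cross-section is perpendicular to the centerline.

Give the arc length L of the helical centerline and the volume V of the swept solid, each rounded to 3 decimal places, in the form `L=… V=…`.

L=720.331 V=565.746

2πR = 2π·13.5 = 84.823002
per-turn = √(84.823002² + 38²) = √(7194.9416 + 1444) = √8638.9416 = 92.945907
L = 7.75 × 92.945907 = 720.330778
V = π·0.5² × L = 0.785398 × 720.330778 = 565.746470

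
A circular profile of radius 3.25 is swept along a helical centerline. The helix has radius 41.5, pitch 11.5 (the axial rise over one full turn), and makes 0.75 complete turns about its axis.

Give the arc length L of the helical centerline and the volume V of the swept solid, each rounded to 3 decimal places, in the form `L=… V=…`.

2πR = 2π·41.5 = 260.752190
per-turn = √(260.752190² + 11.5²) = √(67991.7047 + 132.25) = √68123.9547 = 261.005660
L = 0.75 × 261.005660 = 195.754245
V = π·3.25² × L = 33.183072 × 195.754245 = 6495.727293

L=195.754 V=6495.727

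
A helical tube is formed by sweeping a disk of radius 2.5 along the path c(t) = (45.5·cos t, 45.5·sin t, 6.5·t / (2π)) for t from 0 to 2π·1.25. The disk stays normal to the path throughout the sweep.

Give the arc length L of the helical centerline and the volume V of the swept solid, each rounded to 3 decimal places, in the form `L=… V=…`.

2πR = 2π·45.5 = 285.884931
per-turn = √(285.884931² + 6.5²) = √(81730.1940 + 42.25) = √81772.4440 = 285.958815
L = 1.25 × 285.958815 = 357.448519
V = π·2.5² × L = 19.634954 × 357.448519 = 7018.485261

L=357.449 V=7018.485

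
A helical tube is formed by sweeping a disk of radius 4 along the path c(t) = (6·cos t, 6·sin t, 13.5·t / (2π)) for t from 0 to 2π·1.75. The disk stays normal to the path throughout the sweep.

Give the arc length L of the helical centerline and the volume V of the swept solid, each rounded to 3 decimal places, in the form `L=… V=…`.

2πR = 2π·6 = 37.699112
per-turn = √(37.699112² + 13.5²) = √(1421.2230 + 182.25) = √1603.4730 = 40.043389
L = 1.75 × 40.043389 = 70.075931
V = π·4² × L = 50.265482 × 70.075931 = 3522.400502

L=70.076 V=3522.401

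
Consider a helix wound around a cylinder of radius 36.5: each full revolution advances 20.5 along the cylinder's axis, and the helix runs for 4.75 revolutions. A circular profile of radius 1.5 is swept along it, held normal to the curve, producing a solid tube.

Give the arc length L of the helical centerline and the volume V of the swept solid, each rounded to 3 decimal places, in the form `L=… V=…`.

L=1093.691 V=7730.844

2πR = 2π·36.5 = 229.336264
per-turn = √(229.336264² + 20.5²) = √(52595.1219 + 420.25) = √53015.3719 = 230.250672
L = 4.75 × 230.250672 = 1093.690691
V = π·1.5² × L = 7.068583 × 1093.690691 = 7730.843940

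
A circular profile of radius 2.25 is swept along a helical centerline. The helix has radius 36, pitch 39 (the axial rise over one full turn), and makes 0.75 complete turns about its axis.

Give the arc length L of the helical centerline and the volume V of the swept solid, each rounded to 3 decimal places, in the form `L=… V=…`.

L=172.149 V=2737.914

2πR = 2π·36 = 226.194671
per-turn = √(226.194671² + 39²) = √(51164.0292 + 1521) = √52685.0292 = 229.532196
L = 0.75 × 229.532196 = 172.149147
V = π·2.25² × L = 15.904313 × 172.149147 = 2737.913889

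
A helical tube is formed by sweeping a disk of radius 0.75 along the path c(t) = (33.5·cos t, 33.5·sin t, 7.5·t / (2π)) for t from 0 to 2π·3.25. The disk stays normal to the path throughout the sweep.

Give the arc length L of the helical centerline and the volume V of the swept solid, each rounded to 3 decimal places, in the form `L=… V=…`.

2πR = 2π·33.5 = 210.486708
per-turn = √(210.486708² + 7.5²) = √(44304.6542 + 56.25) = √44360.9042 = 210.620284
L = 3.25 × 210.620284 = 684.515924
V = π·0.75² × L = 1.767146 × 684.515924 = 1209.639486

L=684.516 V=1209.639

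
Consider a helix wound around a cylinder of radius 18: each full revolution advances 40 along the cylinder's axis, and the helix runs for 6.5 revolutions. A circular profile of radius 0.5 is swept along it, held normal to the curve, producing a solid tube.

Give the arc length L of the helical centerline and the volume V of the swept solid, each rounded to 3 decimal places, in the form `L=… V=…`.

2πR = 2π·18 = 113.097336
per-turn = √(113.097336² + 40²) = √(12791.0073 + 1600) = √14391.0073 = 119.962525
L = 6.5 × 119.962525 = 779.756410
V = π·0.5² × L = 0.785398 × 779.756410 = 612.419252

L=779.756 V=612.419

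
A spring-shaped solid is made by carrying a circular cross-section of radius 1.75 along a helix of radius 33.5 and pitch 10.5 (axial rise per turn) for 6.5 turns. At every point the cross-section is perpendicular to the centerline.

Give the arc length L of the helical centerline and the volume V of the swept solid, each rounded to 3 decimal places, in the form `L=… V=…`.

L=1369.865 V=13179.644

2πR = 2π·33.5 = 210.486708
per-turn = √(210.486708² + 10.5²) = √(44304.6542 + 110.25) = √44414.9042 = 210.748438
L = 6.5 × 210.748438 = 1369.864848
V = π·1.75² × L = 9.621128 × 1369.864848 = 13179.644358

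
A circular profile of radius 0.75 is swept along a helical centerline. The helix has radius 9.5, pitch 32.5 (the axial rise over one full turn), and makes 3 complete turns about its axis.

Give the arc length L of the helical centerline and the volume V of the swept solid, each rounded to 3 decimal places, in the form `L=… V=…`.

2πR = 2π·9.5 = 59.690260
per-turn = √(59.690260² + 32.5²) = √(3562.9272 + 1056.25) = √4619.1772 = 67.964529
L = 3 × 67.964529 = 203.893587
V = π·0.75² × L = 1.767146 × 203.893587 = 360.309709

L=203.894 V=360.310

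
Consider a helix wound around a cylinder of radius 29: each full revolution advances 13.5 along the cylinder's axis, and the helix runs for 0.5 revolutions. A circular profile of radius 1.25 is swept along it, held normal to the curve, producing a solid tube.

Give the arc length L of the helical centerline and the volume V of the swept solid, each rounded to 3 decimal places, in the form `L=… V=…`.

L=91.356 V=448.442

2πR = 2π·29 = 182.212374
per-turn = √(182.212374² + 13.5²) = √(33201.3492 + 182.25) = √33383.5992 = 182.711793
L = 0.5 × 182.711793 = 91.355896
V = π·1.25² × L = 4.908739 × 91.355896 = 448.442208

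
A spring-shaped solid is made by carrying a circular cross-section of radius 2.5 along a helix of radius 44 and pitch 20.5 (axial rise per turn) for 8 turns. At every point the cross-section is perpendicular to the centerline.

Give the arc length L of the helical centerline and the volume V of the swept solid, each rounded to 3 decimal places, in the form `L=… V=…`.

2πR = 2π·44 = 276.460154
per-turn = √(276.460154² + 20.5²) = √(76430.2165 + 420.25) = √76850.4665 = 277.219167
L = 8 × 277.219167 = 2217.753335
V = π·2.5² × L = 19.634954 × 2217.753335 = 43545.484904

L=2217.753 V=43545.485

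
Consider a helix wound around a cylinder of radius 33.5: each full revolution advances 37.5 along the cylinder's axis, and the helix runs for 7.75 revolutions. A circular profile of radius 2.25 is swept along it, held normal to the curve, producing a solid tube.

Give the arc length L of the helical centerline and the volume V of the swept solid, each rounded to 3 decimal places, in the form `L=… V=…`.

2πR = 2π·33.5 = 210.486708
per-turn = √(210.486708² + 37.5²) = √(44304.6542 + 1406.25) = √45710.9042 = 213.801085
L = 7.75 × 213.801085 = 1656.958413
V = π·2.25² × L = 15.904313 × 1656.958413 = 26352.784904

L=1656.958 V=26352.785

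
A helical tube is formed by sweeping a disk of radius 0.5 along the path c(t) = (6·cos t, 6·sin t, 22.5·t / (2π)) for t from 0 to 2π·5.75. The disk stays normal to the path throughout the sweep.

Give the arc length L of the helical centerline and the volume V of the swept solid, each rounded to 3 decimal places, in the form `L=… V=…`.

L=252.442 V=198.268

2πR = 2π·6 = 37.699112
per-turn = √(37.699112² + 22.5²) = √(1421.2230 + 506.25) = √1927.4730 = 43.902996
L = 5.75 × 43.902996 = 252.442225
V = π·0.5² × L = 0.785398 × 252.442225 = 198.267660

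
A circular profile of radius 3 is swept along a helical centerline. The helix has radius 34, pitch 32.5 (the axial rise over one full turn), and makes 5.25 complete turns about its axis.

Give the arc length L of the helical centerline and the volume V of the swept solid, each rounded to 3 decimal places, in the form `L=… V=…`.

2πR = 2π·34 = 213.628300
per-turn = √(213.628300² + 32.5²) = √(45637.0508 + 1056.25) = √46693.3008 = 216.086327
L = 5.25 × 216.086327 = 1134.453217
V = π·3² × L = 28.274334 × 1134.453217 = 32075.909036

L=1134.453 V=32075.909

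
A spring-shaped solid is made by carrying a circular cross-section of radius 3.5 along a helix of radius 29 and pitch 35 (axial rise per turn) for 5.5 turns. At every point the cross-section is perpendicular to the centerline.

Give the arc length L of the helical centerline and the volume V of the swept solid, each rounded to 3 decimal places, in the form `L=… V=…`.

L=1020.489 V=39273.005

2πR = 2π·29 = 182.212374
per-turn = √(182.212374² + 35²) = √(33201.3492 + 1225) = √34426.3492 = 185.543389
L = 5.5 × 185.543389 = 1020.488640
V = π·3.5² × L = 38.484510 × 1020.488640 = 39273.005260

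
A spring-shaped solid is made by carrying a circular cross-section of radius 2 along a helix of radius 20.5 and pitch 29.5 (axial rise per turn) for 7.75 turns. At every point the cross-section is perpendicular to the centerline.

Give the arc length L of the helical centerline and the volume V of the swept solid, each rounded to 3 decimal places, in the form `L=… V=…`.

2πR = 2π·20.5 = 128.805299
per-turn = √(128.805299² + 29.5²) = √(16590.8050 + 870.25) = √17461.0550 = 132.140285
L = 7.75 × 132.140285 = 1024.087211
V = π·2² × L = 12.566371 × 1024.087211 = 12869.059435

L=1024.087 V=12869.059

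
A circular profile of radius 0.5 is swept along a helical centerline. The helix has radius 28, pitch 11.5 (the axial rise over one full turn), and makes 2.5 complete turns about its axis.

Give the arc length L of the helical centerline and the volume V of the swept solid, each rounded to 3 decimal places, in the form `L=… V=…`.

L=440.762 V=346.173

2πR = 2π·28 = 175.929189
per-turn = √(175.929189² + 11.5²) = √(30951.0794 + 132.25) = √31083.3294 = 176.304649
L = 2.5 × 176.304649 = 440.761624
V = π·0.5² × L = 0.785398 × 440.761624 = 346.173370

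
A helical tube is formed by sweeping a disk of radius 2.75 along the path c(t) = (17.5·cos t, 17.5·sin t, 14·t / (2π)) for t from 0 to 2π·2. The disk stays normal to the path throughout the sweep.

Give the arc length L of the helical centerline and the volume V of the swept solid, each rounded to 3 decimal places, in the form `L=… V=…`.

L=221.687 V=5266.902

2πR = 2π·17.5 = 109.955743
per-turn = √(109.955743² + 14²) = √(12090.2654 + 196) = √12286.2654 = 110.843427
L = 2 × 110.843427 = 221.686855
V = π·2.75² × L = 23.758294 × 221.686855 = 5266.901569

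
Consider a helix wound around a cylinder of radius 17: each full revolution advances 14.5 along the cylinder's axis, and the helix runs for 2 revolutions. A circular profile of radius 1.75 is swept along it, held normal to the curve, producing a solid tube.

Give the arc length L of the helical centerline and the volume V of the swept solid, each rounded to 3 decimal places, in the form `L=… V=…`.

L=215.588 V=2074.197

2πR = 2π·17 = 106.814150
per-turn = √(106.814150² + 14.5²) = √(11409.2627 + 210.25) = √11619.5127 = 107.793843
L = 2 × 107.793843 = 215.587687
V = π·1.75² × L = 9.621128 × 215.587687 = 2074.196624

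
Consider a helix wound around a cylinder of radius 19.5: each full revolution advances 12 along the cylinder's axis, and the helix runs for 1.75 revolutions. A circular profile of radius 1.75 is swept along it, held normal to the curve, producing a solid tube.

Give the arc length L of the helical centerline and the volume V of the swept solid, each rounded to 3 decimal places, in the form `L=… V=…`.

2πR = 2π·19.5 = 122.522113
per-turn = √(122.522113² + 12²) = √(15011.6683 + 144) = √15155.6683 = 123.108360
L = 1.75 × 123.108360 = 215.439630
V = π·1.75² × L = 9.621128 × 215.439630 = 2072.772149

L=215.440 V=2072.772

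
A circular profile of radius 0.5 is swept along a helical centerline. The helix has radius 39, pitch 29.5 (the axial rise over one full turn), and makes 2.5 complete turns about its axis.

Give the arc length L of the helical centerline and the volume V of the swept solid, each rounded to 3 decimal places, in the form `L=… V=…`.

L=617.034 V=484.617

2πR = 2π·39 = 245.044227
per-turn = √(245.044227² + 29.5²) = √(60046.6732 + 870.25) = √60916.9232 = 246.813539
L = 2.5 × 246.813539 = 617.033848
V = π·0.5² × L = 0.785398 × 617.033848 = 484.617251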